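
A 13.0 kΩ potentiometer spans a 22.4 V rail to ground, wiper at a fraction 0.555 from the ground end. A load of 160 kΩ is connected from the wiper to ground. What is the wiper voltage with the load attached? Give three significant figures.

The wiper splits the pot into (1−α)R = 5.785 kΩ above and αR = 7.215 kΩ below.
Lower section ‖ load = 6.904 kΩ.
V_wiper = 22.4 × 6.904/(5.785 + 6.904) = 12.2 V.

V ≈ 12.2 V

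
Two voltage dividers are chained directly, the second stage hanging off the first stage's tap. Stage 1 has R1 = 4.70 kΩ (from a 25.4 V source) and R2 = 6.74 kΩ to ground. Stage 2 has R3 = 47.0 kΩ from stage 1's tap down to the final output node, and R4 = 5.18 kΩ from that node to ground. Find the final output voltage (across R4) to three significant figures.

V_out ≈ 1.41 V

Stage 2 presents R3+R4 = 52.18 kΩ as a load on stage 1's tap.
Stage 1's lower leg becomes R2‖(R3+R4) = 5.969 kΩ, so V_mid = 25.4 × 5.969/10.67 = 14.21 V.
Stage 2 is itself unloaded: V_out = V_mid × R4/(R3+R4) = 14.21 × 5.18/52.18 = 1.41 V.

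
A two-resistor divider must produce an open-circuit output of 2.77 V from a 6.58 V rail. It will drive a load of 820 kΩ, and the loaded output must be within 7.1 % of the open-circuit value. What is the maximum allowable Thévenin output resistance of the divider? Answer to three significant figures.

R_th ≤ 62.7 kΩ

Loading drop = R_th/(R_th + R_L) ≤ 0.0710, so R_th ≤ R_L · ε/(1−ε) = 820 kΩ × 0.0710/0.9290 = 62.7 kΩ.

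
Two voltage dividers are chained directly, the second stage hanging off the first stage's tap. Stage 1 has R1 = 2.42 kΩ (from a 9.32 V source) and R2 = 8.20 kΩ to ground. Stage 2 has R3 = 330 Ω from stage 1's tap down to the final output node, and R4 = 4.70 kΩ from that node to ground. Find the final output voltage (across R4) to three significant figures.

Stage 2 presents R3+R4 = 5030 Ω as a load on stage 1's tap.
Stage 1's lower leg becomes R2‖(R3+R4) = 3118 Ω, so V_mid = 9.32 × 3118/5538 = 5.247 V.
Stage 2 is itself unloaded: V_out = V_mid × R4/(R3+R4) = 5.247 × 4700/5030 = 4.90 V.

V_out ≈ 4.90 V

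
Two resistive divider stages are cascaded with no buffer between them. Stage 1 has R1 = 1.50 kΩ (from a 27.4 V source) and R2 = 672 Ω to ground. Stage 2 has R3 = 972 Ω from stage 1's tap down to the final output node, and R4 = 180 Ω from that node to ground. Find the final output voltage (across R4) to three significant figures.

Stage 2 presents R3+R4 = 1152 Ω as a load on stage 1's tap.
Stage 1's lower leg becomes R2‖(R3+R4) = 424.4 Ω, so V_mid = 27.4 × 424.4/1924 = 6.043 V.
Stage 2 is itself unloaded: V_out = V_mid × R4/(R3+R4) = 6.043 × 180/1152 = 0.944 V.

V_out ≈ 0.944 V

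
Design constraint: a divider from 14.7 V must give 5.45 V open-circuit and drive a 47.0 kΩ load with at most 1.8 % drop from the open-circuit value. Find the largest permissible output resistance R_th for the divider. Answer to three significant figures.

Loading drop = R_th/(R_th + R_L) ≤ 0.0180, so R_th ≤ R_L · ε/(1−ε) = 47.0 kΩ × 0.0180/0.9820 = 862 Ω.
(Any R1, R2 with R2/(R1+R2) = 0.371 and R1‖R2 ≤ 862 Ω will meet the spec.)

R_th ≤ 862 Ω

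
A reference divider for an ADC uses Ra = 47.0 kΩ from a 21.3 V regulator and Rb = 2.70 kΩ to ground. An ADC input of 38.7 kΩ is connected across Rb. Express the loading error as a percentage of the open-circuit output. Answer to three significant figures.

6.19 %

The divider's output (Thévenin) resistance is Ra‖Rb = 2.553 kΩ.
Fractional drop under load = R_th/(R_th + R_L) = 2.553 / (2.553 + 38.7) = 0.06189.
So the output falls by 6.19 %.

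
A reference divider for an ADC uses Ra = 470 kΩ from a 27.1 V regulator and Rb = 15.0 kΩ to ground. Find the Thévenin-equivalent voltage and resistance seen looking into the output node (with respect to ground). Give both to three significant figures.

V_th = 0.838 V, R_th = 14.5 kΩ

V_th is the open-circuit tap voltage: 27.1 × 15.0/(470 + 15.0) = 0.838 V.
With the supply zeroed, Ra and Rb appear in parallel from the tap: R_th = Ra‖Rb = (470 × 15.0)/485.0 = 14.5 kΩ.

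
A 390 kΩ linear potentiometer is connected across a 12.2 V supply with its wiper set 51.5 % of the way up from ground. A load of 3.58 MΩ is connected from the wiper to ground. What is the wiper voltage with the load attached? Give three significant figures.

V ≈ 6.12 V

The wiper splits the pot into (1−α)R = 189.2 kΩ above and αR = 200.8 kΩ below.
Lower section ‖ load = 190.2 kΩ.
V_wiper = 12.2 × 190.2/(189.2 + 190.2) = 6.12 V.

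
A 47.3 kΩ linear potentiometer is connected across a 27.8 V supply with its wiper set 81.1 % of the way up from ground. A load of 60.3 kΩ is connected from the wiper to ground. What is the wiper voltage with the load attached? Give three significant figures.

V ≈ 20.1 V

The wiper splits the pot into (1−α)R = 8.940 kΩ above and αR = 38.36 kΩ below.
Lower section ‖ load = 23.45 kΩ.
V_wiper = 27.8 × 23.45/(8.940 + 23.45) = 20.1 V.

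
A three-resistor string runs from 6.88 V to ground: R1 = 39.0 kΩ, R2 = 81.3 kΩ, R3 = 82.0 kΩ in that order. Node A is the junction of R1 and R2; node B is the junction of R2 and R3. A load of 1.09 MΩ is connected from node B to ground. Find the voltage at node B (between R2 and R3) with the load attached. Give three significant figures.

V ≈ 2.67 V

At node B, R3 is in parallel with the load: R3‖R_L = 76.26 kΩ.
Below node A the resistance is R2 + (R3‖R_L) = 157.6 kΩ, so V_A = 6.88 × 157.6/196.6 = 5.515 V.
Then V_B = V_A × (R3‖R_L)/(R2 + R3‖R_L) = 5.515 × 76.26/157.6 = 2.67 V.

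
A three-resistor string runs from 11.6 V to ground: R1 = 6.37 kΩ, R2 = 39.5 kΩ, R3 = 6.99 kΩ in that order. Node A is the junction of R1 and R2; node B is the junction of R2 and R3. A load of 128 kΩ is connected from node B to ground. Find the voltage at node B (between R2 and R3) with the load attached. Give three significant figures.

V ≈ 1.46 V

At node B, R3 is in parallel with the load: R3‖R_L = 6.628 kΩ.
Below node A the resistance is R2 + (R3‖R_L) = 46.13 kΩ, so V_A = 11.6 × 46.13/52.50 = 10.19 V.
Then V_B = V_A × (R3‖R_L)/(R2 + R3‖R_L) = 10.19 × 6.628/46.13 = 1.46 V.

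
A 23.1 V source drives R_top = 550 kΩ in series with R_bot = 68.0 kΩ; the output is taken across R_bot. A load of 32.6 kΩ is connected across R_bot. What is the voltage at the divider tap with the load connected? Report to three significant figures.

V_out ≈ 0.890 V

The load sits in parallel with R_bot: R_bot‖R_L = (68.0 × 32.6) / (68.0 + 32.6) = 22.04 kΩ.
V_out = 23.1 × 22.04 / (550 + 22.04) = 23.1 × 22.04/572.0 = 0.890 V.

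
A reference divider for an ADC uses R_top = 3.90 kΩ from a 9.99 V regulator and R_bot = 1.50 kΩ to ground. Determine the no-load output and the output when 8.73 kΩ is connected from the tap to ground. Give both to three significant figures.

Open-circuit: V = 9.99 × 1.50/(3.90 + 1.50) = 2.77 V.
With the load, R_bot becomes R_bot‖R_L = 1.280 kΩ, so V = 9.99 × 1.280/5.180 = 2.47 V.

Unloaded: 2.77 V; loaded: 2.47 V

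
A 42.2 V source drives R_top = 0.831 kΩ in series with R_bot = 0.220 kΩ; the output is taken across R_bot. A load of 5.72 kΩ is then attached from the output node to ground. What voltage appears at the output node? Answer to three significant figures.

V_out ≈ 8.57 V

The load sits in parallel with R_bot: R_bot‖R_L = (220 × 5720) / (220 + 5720) = 211.9 Ω.
V_out = 42.2 × 211.9 / (831 + 211.9) = 42.2 × 211.9/1043 = 8.57 V.
(Unloaded it would have been 8.83 V.)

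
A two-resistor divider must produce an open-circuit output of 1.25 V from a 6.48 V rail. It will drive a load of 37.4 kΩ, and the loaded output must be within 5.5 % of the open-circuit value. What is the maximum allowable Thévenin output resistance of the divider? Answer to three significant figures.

Loading drop = R_th/(R_th + R_L) ≤ 0.0550, so R_th ≤ R_L · ε/(1−ε) = 37.4 kΩ × 0.0550/0.9450 = 2.18 kΩ.
(Any R1, R2 with R2/(R1+R2) = 0.193 and R1‖R2 ≤ 2.18 kΩ will meet the spec.)

R_th ≤ 2.18 kΩ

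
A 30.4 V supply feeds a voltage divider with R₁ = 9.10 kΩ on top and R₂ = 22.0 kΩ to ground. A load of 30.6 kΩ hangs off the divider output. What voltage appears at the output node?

The load sits in parallel with R₂: R₂‖R_L = (22.0 × 30.6) / (22.0 + 30.6) = 12.80 kΩ.
V_out = 30.4 × 12.80 / (9.10 + 12.80) = 30.4 × 12.80/21.90 = 17.8 V.

V_out ≈ 17.8 V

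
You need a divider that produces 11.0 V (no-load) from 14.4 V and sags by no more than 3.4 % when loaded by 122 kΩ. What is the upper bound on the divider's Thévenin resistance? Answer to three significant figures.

R_th ≤ 4.29 kΩ

Loading drop = R_th/(R_th + R_L) ≤ 0.0340, so R_th ≤ R_L · ε/(1−ε) = 122 kΩ × 0.0340/0.9660 = 4.29 kΩ.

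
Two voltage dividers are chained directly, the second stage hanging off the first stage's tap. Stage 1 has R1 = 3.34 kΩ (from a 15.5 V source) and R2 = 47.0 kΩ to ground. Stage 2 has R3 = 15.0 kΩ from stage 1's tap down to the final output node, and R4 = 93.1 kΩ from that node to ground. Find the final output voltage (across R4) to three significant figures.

V_out ≈ 12.1 V

Stage 2 presents R3+R4 = 108.1 kΩ as a load on stage 1's tap.
Stage 1's lower leg becomes R2‖(R3+R4) = 32.76 kΩ, so V_mid = 15.5 × 32.76/36.10 = 14.07 V.
Stage 2 is itself unloaded: V_out = V_mid × R4/(R3+R4) = 14.07 × 93.1/108.1 = 12.1 V.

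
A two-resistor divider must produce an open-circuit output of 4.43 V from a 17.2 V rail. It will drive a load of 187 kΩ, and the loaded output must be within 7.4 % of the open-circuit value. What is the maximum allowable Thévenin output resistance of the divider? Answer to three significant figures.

R_th ≤ 14.9 kΩ

Loading drop = R_th/(R_th + R_L) ≤ 0.0740, so R_th ≤ R_L · ε/(1−ε) = 187 kΩ × 0.0740/0.9260 = 14.9 kΩ.
(Any R1, R2 with R2/(R1+R2) = 0.258 and R1‖R2 ≤ 14.9 kΩ will meet the spec.)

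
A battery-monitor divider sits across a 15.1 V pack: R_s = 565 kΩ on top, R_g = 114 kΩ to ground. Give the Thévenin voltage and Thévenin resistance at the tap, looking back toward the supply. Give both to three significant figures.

V_th = 2.54 V, R_th = 94.9 kΩ

V_th is the open-circuit tap voltage: 15.1 × 114/(565 + 114) = 2.54 V.
With the supply zeroed, R_s and R_g appear in parallel from the tap: R_th = R_s‖R_g = (565 × 114)/679.0 = 94.9 kΩ.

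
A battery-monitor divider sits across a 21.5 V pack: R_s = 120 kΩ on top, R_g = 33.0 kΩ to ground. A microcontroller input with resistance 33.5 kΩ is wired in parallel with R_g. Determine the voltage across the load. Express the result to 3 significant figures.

V_out ≈ 2.62 V

The load sits in parallel with R_g: R_g‖R_L = (33.0 × 33.5) / (33.0 + 33.5) = 16.62 kΩ.
V_out = 21.5 × 16.62 / (120 + 16.62) = 21.5 × 16.62/136.6 = 2.62 V.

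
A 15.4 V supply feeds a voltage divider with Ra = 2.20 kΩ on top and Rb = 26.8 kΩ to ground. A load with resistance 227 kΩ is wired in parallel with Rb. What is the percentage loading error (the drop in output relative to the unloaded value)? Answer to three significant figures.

0.888 %

The divider's output (Thévenin) resistance is Ra‖Rb = 2.033 kΩ.
Fractional drop under load = R_th/(R_th + R_L) = 2.033 / (2.033 + 227) = 0.008877.
So the output falls by 0.888 %.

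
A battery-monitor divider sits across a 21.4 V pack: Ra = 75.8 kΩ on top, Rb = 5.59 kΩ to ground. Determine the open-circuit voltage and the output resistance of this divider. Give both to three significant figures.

V_th is the open-circuit tap voltage: 21.4 × 5.59/(75.8 + 5.59) = 1.47 V.
With the supply zeroed, Ra and Rb appear in parallel from the tap: R_th = Ra‖Rb = (75.8 × 5.59)/81.39 = 5.21 kΩ.

V_th = 1.47 V, R_th = 5.21 kΩ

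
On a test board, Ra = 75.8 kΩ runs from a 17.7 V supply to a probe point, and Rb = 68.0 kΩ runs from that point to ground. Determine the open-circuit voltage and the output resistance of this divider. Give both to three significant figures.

V_th is the open-circuit tap voltage: 17.7 × 68.0/(75.8 + 68.0) = 8.37 V.
With the supply zeroed, Ra and Rb appear in parallel from the tap: R_th = Ra‖Rb = (75.8 × 68.0)/143.8 = 35.8 kΩ.

V_th = 8.37 V, R_th = 35.8 kΩ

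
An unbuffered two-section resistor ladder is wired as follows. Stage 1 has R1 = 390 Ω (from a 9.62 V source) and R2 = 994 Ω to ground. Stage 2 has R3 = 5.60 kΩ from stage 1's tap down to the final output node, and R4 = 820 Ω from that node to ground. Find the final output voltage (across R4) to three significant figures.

Stage 2 presents R3+R4 = 6420 Ω as a load on stage 1's tap.
Stage 1's lower leg becomes R2‖(R3+R4) = 860.7 Ω, so V_mid = 9.62 × 860.7/1251 = 6.620 V.
Stage 2 is itself unloaded: V_out = V_mid × R4/(R3+R4) = 6.620 × 820/6420 = 0.846 V.

V_out ≈ 0.846 V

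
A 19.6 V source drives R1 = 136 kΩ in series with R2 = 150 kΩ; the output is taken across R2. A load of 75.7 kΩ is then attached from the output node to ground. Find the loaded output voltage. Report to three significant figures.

The load sits in parallel with R2: R2‖R_L = (150 × 75.7) / (150 + 75.7) = 50.31 kΩ.
V_out = 19.6 × 50.31 / (136 + 50.31) = 19.6 × 50.31/186.3 = 5.29 V.

V_out ≈ 5.29 V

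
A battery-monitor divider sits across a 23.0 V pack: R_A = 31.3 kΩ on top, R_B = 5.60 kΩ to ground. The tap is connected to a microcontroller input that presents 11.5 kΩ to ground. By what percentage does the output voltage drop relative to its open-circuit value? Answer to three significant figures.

Unloaded V = 23.0 × 5.60/36.90 = 3.491 V.
Loaded: R_B‖R_L = 3.766 kΩ, giving V = 23.0 × 3.766/35.07 = 2.470 V.
Drop = (3.491 − 2.470) / 3.491 = 29.2 %.

29.2 %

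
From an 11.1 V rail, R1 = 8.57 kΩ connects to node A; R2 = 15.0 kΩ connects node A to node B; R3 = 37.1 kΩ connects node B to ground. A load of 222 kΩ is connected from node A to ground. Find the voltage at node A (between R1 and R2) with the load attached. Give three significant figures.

Below node A the series string R2+R3 = 52.10 kΩ sits in parallel with the 222 kΩ load: 42.20 kΩ.
V_A = 11.1 × 42.20/(8.57 + 42.20) = 9.23 V.

V ≈ 9.23 V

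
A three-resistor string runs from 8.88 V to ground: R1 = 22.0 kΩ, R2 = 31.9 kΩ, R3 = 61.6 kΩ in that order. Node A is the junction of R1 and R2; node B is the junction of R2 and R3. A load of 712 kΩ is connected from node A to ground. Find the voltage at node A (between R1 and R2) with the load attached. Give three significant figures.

V ≈ 7.01 V

Below node A the series string R2+R3 = 93.50 kΩ sits in parallel with the 712 kΩ load: 82.65 kΩ.
V_A = 8.88 × 82.65/(22.0 + 82.65) = 7.01 V.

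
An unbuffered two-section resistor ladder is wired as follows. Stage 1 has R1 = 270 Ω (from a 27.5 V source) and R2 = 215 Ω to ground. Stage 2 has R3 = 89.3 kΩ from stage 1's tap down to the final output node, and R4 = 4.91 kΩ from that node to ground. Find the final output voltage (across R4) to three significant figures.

V_out ≈ 0.635 V

Stage 2 presents R3+R4 = 94210 Ω as a load on stage 1's tap.
Stage 1's lower leg becomes R2‖(R3+R4) = 214.5 Ω, so V_mid = 27.5 × 214.5/484.5 = 12.18 V.
Stage 2 is itself unloaded: V_out = V_mid × R4/(R3+R4) = 12.18 × 4910/94210 = 0.635 V.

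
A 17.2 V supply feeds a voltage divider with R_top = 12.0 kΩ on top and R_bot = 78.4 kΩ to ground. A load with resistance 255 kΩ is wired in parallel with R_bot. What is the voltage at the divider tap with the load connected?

The load sits in parallel with R_bot: R_bot‖R_L = (78.4 × 255) / (78.4 + 255) = 59.96 kΩ.
V_out = 17.2 × 59.96 / (12.0 + 59.96) = 17.2 × 59.96/71.96 = 14.3 V.

V_out ≈ 14.3 V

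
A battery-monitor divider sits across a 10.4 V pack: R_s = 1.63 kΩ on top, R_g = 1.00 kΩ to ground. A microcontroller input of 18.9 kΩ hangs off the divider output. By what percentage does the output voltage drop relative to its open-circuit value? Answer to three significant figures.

The divider's output (Thévenin) resistance is R_s‖R_g = 0.6198 kΩ.
Fractional drop under load = R_th/(R_th + R_L) = 0.6198 / (0.6198 + 18.9) = 0.03175.
So the output falls by 3.18 %.

3.18 %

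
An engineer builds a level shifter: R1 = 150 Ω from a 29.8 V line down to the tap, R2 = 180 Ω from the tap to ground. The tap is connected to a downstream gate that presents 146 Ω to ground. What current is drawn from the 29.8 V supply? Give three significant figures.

R2‖R_L = 80.61 Ω, so the source sees R1 + R2‖R_L = 230.6 Ω.
I = 29.8 V / 230.6 Ω = 129 mA.

I ≈ 129 mA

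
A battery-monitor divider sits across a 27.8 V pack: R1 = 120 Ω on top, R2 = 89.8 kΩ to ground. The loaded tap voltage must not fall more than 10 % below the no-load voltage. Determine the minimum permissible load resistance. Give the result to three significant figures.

R_L(min) ≈ 1.08 kΩ

Output resistance R_th = R1‖R2 = (120 × 89800)/89920 = 119.8 Ω.
The fractional drop is R_th/(R_th + R_L); requiring this ≤ 0.100 gives R_L ≥ R_th(1/0.100 − 1) = 119.8 × 9.000 = 1.08 kΩ.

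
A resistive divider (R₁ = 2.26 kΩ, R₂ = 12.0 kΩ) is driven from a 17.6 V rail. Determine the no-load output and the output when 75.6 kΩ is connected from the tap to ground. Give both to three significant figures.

Open-circuit: V = 17.6 × 12.0/(2.26 + 12.0) = 14.8 V.
With the load, R₂ becomes R₂‖R_L = 10.36 kΩ, so V = 17.6 × 10.36/12.62 = 14.4 V.

Unloaded: 14.8 V; loaded: 14.4 V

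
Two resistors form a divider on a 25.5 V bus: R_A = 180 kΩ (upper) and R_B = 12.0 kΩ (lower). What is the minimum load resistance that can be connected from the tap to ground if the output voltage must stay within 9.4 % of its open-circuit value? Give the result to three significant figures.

Output resistance R_th = R_A‖R_B = (180 × 12.0)/192.0 = 11.25 kΩ.
The fractional drop is R_th/(R_th + R_L); requiring this ≤ 0.0940 gives R_L ≥ R_th(1/0.0940 − 1) = 11.25 × 9.638 = 108 kΩ.

R_L(min) ≈ 108 kΩ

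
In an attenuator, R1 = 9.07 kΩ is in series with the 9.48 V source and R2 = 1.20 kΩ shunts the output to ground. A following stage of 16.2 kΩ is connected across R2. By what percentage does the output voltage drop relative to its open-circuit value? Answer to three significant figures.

6.14 %

The divider's output (Thévenin) resistance is R1‖R2 = 1.060 kΩ.
Fractional drop under load = R_th/(R_th + R_L) = 1.060 / (1.060 + 16.2) = 0.06140.
So the output falls by 6.14 %.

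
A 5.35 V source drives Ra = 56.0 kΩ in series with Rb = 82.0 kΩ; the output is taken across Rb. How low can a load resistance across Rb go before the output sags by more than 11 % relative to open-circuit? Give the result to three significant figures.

Output resistance R_th = Ra‖Rb = (56.0 × 82.0)/138.0 = 33.28 kΩ.
The fractional drop is R_th/(R_th + R_L); requiring this ≤ 0.110 gives R_L ≥ R_th(1/0.110 − 1) = 33.28 × 8.091 = 269 kΩ.

R_L(min) ≈ 269 kΩ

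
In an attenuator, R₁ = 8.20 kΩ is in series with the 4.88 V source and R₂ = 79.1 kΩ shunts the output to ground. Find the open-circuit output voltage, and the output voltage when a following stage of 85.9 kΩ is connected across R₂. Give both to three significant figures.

Unloaded: 4.42 V; loaded: 4.07 V

Open-circuit: V = 4.88 × 79.1/(8.20 + 79.1) = 4.42 V.
With the load, R₂ becomes R₂‖R_L = 41.18 kΩ, so V = 4.88 × 41.18/49.38 = 4.07 V.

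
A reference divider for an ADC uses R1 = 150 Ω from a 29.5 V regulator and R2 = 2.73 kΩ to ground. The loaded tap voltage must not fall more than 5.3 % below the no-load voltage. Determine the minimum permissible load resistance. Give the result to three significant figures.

Output resistance R_th = R1‖R2 = (150 × 2730)/2880 = 142.2 Ω.
The fractional drop is R_th/(R_th + R_L); requiring this ≤ 0.0530 gives R_L ≥ R_th(1/0.0530 − 1) = 142.2 × 17.87 = 2.54 kΩ.

R_L(min) ≈ 2.54 kΩ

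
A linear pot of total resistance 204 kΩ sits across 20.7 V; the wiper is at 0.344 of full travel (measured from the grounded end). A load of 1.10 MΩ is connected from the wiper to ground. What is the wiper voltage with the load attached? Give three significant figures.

V ≈ 6.83 V

The wiper splits the pot into (1−α)R = 133.8 kΩ above and αR = 70.18 kΩ below.
Lower section ‖ load = 65.97 kΩ.
V_wiper = 20.7 × 65.97/(133.8 + 65.97) = 6.83 V.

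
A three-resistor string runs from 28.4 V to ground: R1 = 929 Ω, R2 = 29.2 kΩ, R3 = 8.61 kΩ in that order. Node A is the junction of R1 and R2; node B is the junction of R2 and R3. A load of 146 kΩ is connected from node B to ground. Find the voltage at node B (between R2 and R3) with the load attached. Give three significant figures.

At node B, R3 is in parallel with the load: R3‖R_L = 8131 Ω.
Below node A the resistance is R2 + (R3‖R_L) = 37330 Ω, so V_A = 28.4 × 37330/38260 = 27.71 V.
Then V_B = V_A × (R3‖R_L)/(R2 + R3‖R_L) = 27.71 × 8131/37330 = 6.04 V.

V ≈ 6.04 V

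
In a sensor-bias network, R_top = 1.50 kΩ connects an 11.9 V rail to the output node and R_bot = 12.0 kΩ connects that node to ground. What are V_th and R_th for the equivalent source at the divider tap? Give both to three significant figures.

V_th is the open-circuit tap voltage: 11.9 × 12.0/(1.50 + 12.0) = 10.6 V.
With the supply zeroed, R_top and R_bot appear in parallel from the tap: R_th = R_top‖R_bot = (1.50 × 12.0)/13.50 = 1.33 kΩ.

V_th = 10.6 V, R_th = 1.33 kΩ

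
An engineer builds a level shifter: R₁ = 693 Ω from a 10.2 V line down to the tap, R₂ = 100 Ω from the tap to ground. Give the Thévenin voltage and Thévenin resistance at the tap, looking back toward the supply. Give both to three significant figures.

V_th = 1.29 V, R_th = 87.4 Ω

V_th is the open-circuit tap voltage: 10.2 × 100/(693 + 100) = 1.29 V.
With the supply zeroed, R₁ and R₂ appear in parallel from the tap: R_th = R₁‖R₂ = (693 × 100)/793.0 = 87.4 Ω.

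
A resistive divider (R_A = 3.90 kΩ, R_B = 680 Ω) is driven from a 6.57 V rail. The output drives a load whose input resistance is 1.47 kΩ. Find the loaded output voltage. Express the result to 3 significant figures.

V_out ≈ 0.700 V

The load sits in parallel with R_B: R_B‖R_L = (680 × 1470) / (680 + 1470) = 464.9 Ω.
V_out = 6.57 × 464.9 / (3900 + 464.9) = 6.57 × 464.9/4365 = 0.700 V.
(Unloaded it would have been 0.975 V.)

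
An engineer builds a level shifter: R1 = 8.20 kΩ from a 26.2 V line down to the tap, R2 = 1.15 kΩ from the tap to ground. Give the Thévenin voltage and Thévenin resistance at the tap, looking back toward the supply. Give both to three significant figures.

V_th is the open-circuit tap voltage: 26.2 × 1.15/(8.20 + 1.15) = 3.22 V.
With the supply zeroed, R1 and R2 appear in parallel from the tap: R_th = R1‖R2 = (8.20 × 1.15)/9.350 = 1.01 kΩ.

V_th = 3.22 V, R_th = 1.01 kΩ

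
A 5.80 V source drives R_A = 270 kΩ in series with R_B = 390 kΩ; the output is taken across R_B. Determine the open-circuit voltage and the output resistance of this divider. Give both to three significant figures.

V_th is the open-circuit tap voltage: 5.80 × 390/(270 + 390) = 3.43 V.
With the supply zeroed, R_A and R_B appear in parallel from the tap: R_th = R_A‖R_B = (270 × 390)/660.0 = 160 kΩ.

V_th = 3.43 V, R_th = 160 kΩ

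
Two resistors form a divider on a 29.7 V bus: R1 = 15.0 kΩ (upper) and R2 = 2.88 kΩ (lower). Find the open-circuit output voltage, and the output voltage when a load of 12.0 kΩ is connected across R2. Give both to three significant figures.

Open-circuit: V = 29.7 × 2.88/(15.0 + 2.88) = 4.78 V.
With the load, R2 becomes R2‖R_L = 2.323 kΩ, so V = 29.7 × 2.323/17.32 = 3.98 V.

Unloaded: 4.78 V; loaded: 3.98 V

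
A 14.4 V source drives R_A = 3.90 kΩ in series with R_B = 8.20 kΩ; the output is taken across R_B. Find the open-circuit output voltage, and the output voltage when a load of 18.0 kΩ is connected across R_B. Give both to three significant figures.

Unloaded: 9.76 V; loaded: 8.51 V

Open-circuit: V = 14.4 × 8.20/(3.90 + 8.20) = 9.76 V.
With the load, R_B becomes R_B‖R_L = 5.634 kΩ, so V = 14.4 × 5.634/9.534 = 8.51 V.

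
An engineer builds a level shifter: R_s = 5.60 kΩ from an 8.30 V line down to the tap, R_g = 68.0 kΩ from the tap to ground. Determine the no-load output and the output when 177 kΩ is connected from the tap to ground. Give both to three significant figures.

Unloaded: 7.67 V; loaded: 7.45 V

Open-circuit: V = 8.30 × 68.0/(5.60 + 68.0) = 7.67 V.
With the load, R_g becomes R_g‖R_L = 49.13 kΩ, so V = 8.30 × 49.13/54.73 = 7.45 V.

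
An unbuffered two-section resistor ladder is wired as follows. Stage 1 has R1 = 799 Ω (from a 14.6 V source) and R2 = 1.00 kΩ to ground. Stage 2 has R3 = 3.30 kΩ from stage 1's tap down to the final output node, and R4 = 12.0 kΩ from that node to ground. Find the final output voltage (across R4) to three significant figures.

V_out ≈ 6.19 V

Stage 2 presents R3+R4 = 15300 Ω as a load on stage 1's tap.
Stage 1's lower leg becomes R2‖(R3+R4) = 938.7 Ω, so V_mid = 14.6 × 938.7/1738 = 7.887 V.
Stage 2 is itself unloaded: V_out = V_mid × R4/(R3+R4) = 7.887 × 12000/15300 = 6.19 V.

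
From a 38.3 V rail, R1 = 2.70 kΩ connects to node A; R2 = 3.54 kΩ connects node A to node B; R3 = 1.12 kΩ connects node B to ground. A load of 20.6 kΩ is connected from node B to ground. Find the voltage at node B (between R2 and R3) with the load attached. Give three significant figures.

V ≈ 5.57 V

At node B, R3 is in parallel with the load: R3‖R_L = 1.062 kΩ.
Below node A the resistance is R2 + (R3‖R_L) = 4.602 kΩ, so V_A = 38.3 × 4.602/7.302 = 24.14 V.
Then V_B = V_A × (R3‖R_L)/(R2 + R3‖R_L) = 24.14 × 1.062/4.602 = 5.57 V.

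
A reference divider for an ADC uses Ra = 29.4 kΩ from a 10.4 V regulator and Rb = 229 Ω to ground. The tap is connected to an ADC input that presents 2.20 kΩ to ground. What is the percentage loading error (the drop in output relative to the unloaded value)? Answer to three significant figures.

Unloaded V = 10.4 × 229/29630 = 0.080381 V.
Loaded: Rb‖R_L = 207.4 Ω, giving V = 10.4 × 207.4/29610 = 0.072856 V.
Drop = (0.080381 − 0.072856) / 0.080381 = 9.36 %.

9.36 %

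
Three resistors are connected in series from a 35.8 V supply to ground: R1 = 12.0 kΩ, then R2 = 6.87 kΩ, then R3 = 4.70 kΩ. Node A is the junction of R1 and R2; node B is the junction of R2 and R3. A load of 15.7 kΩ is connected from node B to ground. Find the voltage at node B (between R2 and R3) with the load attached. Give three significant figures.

At node B, R3 is in parallel with the load: R3‖R_L = 3.617 kΩ.
Below node A the resistance is R2 + (R3‖R_L) = 10.49 kΩ, so V_A = 35.8 × 10.49/22.49 = 16.70 V.
Then V_B = V_A × (R3‖R_L)/(R2 + R3‖R_L) = 16.70 × 3.617/10.49 = 5.76 V.

V ≈ 5.76 V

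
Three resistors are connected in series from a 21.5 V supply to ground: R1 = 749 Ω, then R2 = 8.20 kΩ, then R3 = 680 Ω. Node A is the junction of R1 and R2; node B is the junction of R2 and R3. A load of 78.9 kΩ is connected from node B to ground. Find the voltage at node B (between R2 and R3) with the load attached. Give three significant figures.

V ≈ 1.51 V

At node B, R3 is in parallel with the load: R3‖R_L = 674.2 Ω.
Below node A the resistance is R2 + (R3‖R_L) = 8874 Ω, so V_A = 21.5 × 8874/9623 = 19.83 V.
Then V_B = V_A × (R3‖R_L)/(R2 + R3‖R_L) = 19.83 × 674.2/8874 = 1.51 V.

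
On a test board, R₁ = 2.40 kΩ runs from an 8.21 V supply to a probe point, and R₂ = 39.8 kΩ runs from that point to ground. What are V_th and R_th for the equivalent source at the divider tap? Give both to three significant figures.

V_th = 7.74 V, R_th = 2.26 kΩ

V_th is the open-circuit tap voltage: 8.21 × 39.8/(2.40 + 39.8) = 7.74 V.
With the supply zeroed, R₁ and R₂ appear in parallel from the tap: R_th = R₁‖R₂ = (2.40 × 39.8)/42.20 = 2.26 kΩ.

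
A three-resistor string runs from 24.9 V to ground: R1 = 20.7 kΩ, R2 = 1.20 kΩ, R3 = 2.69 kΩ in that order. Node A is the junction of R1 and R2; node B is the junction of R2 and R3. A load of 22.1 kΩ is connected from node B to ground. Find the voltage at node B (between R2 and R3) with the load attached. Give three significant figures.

V ≈ 2.46 V

At node B, R3 is in parallel with the load: R3‖R_L = 2.398 kΩ.
Below node A the resistance is R2 + (R3‖R_L) = 3.598 kΩ, so V_A = 24.9 × 3.598/24.30 = 3.687 V.
Then V_B = V_A × (R3‖R_L)/(R2 + R3‖R_L) = 3.687 × 2.398/3.598 = 2.46 V.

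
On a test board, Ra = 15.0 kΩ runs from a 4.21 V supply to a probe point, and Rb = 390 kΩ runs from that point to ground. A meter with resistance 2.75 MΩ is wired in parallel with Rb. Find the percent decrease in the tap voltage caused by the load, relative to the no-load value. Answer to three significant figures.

The divider's output (Thévenin) resistance is Ra‖Rb = 14.44 kΩ.
Fractional drop under load = R_th/(R_th + R_L) = 14.44 / (14.44 + 2750) = 0.005225.
So the output falls by 0.523 %.

0.523 %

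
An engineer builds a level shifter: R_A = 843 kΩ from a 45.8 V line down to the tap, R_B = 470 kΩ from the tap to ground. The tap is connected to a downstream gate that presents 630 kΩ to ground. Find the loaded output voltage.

V_out ≈ 11.1 V

The load sits in parallel with R_B: R_B‖R_L = (470 × 630) / (470 + 630) = 269.2 kΩ.
V_out = 45.8 × 269.2 / (843 + 269.2) = 45.8 × 269.2/1112 = 11.1 V.
(Unloaded it would have been 16.4 V.)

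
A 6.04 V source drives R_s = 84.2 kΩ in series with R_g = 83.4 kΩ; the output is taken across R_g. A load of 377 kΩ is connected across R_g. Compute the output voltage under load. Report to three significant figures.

V_out ≈ 2.70 V

The load sits in parallel with R_g: R_g‖R_L = (83.4 × 377) / (83.4 + 377) = 68.29 kΩ.
V_out = 6.04 × 68.29 / (84.2 + 68.29) = 6.04 × 68.29/152.5 = 2.70 V.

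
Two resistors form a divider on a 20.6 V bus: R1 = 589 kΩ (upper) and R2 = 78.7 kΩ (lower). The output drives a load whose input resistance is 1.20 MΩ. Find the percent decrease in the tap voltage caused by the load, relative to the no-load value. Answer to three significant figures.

5.47 %

The divider's output (Thévenin) resistance is R1‖R2 = 69.42 kΩ.
Fractional drop under load = R_th/(R_th + R_L) = 69.42 / (69.42 + 1200) = 0.05469.
So the output falls by 5.47 %.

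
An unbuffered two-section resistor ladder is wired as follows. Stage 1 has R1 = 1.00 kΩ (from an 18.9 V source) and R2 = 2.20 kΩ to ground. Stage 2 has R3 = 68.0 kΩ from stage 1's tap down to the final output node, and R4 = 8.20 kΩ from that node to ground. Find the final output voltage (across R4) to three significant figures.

Stage 2 presents R3+R4 = 76.20 kΩ as a load on stage 1's tap.
Stage 1's lower leg becomes R2‖(R3+R4) = 2.138 kΩ, so V_mid = 18.9 × 2.138/3.138 = 12.88 V.
Stage 2 is itself unloaded: V_out = V_mid × R4/(R3+R4) = 12.88 × 8.20/76.20 = 1.39 V.

V_out ≈ 1.39 V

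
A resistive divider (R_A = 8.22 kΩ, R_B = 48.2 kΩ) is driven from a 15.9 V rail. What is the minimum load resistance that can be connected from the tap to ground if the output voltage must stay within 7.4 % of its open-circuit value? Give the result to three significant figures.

Output resistance R_th = R_A‖R_B = (8.22 × 48.2)/56.42 = 7.022 kΩ.
The fractional drop is R_th/(R_th + R_L); requiring this ≤ 0.0740 gives R_L ≥ R_th(1/0.0740 − 1) = 7.022 × 12.51 = 87.9 kΩ.

R_L(min) ≈ 87.9 kΩ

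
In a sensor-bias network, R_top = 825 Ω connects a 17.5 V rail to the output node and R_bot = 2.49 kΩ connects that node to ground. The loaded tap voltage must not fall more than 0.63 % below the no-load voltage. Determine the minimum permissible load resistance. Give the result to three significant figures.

Output resistance R_th = R_top‖R_bot = (825 × 2490)/3315 = 619.7 Ω.
The fractional drop is R_th/(R_th + R_L); requiring this ≤ 0.00630 gives R_L ≥ R_th(1/0.00630 − 1) = 619.7 × 157.7 = 97.7 kΩ.

R_L(min) ≈ 97.7 kΩ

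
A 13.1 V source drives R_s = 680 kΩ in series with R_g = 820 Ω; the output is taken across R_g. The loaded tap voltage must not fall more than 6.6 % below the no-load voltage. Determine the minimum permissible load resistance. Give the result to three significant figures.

R_L(min) ≈ 11.6 kΩ

Output resistance R_th = R_s‖R_g = (680000 × 820)/680800 = 819.0 Ω.
The fractional drop is R_th/(R_th + R_L); requiring this ≤ 0.0660 gives R_L ≥ R_th(1/0.0660 − 1) = 819.0 × 14.15 = 11.6 kΩ.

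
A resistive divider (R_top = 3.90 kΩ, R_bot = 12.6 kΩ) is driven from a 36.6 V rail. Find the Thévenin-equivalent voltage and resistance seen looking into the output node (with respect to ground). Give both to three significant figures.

V_th is the open-circuit tap voltage: 36.6 × 12.6/(3.90 + 12.6) = 27.9 V.
With the supply zeroed, R_top and R_bot appear in parallel from the tap: R_th = R_top‖R_bot = (3.90 × 12.6)/16.50 = 2.98 kΩ.

V_th = 27.9 V, R_th = 2.98 kΩ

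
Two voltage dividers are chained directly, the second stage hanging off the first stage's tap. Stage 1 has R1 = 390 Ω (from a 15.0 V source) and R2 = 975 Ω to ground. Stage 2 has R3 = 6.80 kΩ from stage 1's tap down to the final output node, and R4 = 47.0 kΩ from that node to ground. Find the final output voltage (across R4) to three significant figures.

V_out ≈ 9.31 V

Stage 2 presents R3+R4 = 53800 Ω as a load on stage 1's tap.
Stage 1's lower leg becomes R2‖(R3+R4) = 957.6 Ω, so V_mid = 15.0 × 957.6/1348 = 10.66 V.
Stage 2 is itself unloaded: V_out = V_mid × R4/(R3+R4) = 10.66 × 47000/53800 = 9.31 V.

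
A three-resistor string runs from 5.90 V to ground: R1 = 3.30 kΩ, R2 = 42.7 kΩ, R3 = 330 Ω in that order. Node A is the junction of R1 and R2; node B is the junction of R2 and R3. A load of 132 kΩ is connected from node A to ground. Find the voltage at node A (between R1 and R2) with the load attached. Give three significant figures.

Below node A the series string R2+R3 = 43030 Ω sits in parallel with the 132000 Ω load: 32450 Ω.
V_A = 5.90 × 32450/(3300 + 32450) = 5.36 V.

V ≈ 5.36 V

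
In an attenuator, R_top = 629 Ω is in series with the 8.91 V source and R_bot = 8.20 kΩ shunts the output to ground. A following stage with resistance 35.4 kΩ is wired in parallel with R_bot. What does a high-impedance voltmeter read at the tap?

The load sits in parallel with R_bot: R_bot‖R_L = (8200 × 35400) / (8200 + 35400) = 6658 Ω.
V_out = 8.91 × 6658 / (629 + 6658) = 8.91 × 6658/7287 = 8.14 V.

V_out ≈ 8.14 V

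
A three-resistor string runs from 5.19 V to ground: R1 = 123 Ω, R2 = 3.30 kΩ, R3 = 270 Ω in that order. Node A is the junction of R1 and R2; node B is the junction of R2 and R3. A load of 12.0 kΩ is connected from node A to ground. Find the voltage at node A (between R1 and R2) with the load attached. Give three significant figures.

Below node A the series string R2+R3 = 3570 Ω sits in parallel with the 12000 Ω load: 2751 Ω.
V_A = 5.19 × 2751/(123 + 2751) = 4.97 V.

V ≈ 4.97 V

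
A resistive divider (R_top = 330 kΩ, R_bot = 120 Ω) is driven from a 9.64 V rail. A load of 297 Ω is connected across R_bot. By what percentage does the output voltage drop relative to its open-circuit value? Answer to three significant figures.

28.8 %

Unloaded V = 9.64 × 120/330100 = 0.003504 V.
Loaded: R_bot‖R_L = 85.47 Ω, giving V = 9.64 × 85.47/330100 = 0.002496 V.
Drop = (0.003504 − 0.002496) / 0.003504 = 28.8 %.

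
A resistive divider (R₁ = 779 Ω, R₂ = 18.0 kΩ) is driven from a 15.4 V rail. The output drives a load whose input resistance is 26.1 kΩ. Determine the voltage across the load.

V_out ≈ 14.4 V

The load sits in parallel with R₂: R₂‖R_L = (18000 × 26100) / (18000 + 26100) = 10650 Ω.
V_out = 15.4 × 10650 / (779 + 10650) = 15.4 × 10650/11430 = 14.4 V.
(Unloaded it would have been 14.8 V.)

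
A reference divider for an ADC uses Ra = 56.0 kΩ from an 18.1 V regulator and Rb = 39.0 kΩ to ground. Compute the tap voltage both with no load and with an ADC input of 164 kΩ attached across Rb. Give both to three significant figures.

Unloaded: 7.43 V; loaded: 6.52 V

Open-circuit: V = 18.1 × 39.0/(56.0 + 39.0) = 7.43 V.
With the load, Rb becomes Rb‖R_L = 31.51 kΩ, so V = 18.1 × 31.51/87.51 = 6.52 V.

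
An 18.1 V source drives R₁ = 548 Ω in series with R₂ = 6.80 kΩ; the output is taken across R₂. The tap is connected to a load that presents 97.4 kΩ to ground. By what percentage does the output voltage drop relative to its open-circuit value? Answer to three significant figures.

The divider's output (Thévenin) resistance is R₁‖R₂ = 507.1 Ω.
Fractional drop under load = R_th/(R_th + R_L) = 507.1 / (507.1 + 97400) = 0.005180.
So the output falls by 0.518 %.

0.518 %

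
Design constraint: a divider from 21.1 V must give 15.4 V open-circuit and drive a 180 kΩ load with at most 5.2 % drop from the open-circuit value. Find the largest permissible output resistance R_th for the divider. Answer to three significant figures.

Loading drop = R_th/(R_th + R_L) ≤ 0.0520, so R_th ≤ R_L · ε/(1−ε) = 180 kΩ × 0.0520/0.9480 = 9.87 kΩ.

R_th ≤ 9.87 kΩ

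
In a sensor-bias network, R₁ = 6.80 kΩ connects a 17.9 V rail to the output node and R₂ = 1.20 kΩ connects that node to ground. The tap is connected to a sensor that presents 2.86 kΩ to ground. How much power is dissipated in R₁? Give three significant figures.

Total resistance from the source is R₁ + (R₂‖R_L) = 7.645 kΩ, so I = 17.9/7.645 kΩ = 2.341 mA.
P = I²·R₁ = (2.341 mA)² × 6.80 kΩ = 37.3 mW.

P ≈ 37.3 mW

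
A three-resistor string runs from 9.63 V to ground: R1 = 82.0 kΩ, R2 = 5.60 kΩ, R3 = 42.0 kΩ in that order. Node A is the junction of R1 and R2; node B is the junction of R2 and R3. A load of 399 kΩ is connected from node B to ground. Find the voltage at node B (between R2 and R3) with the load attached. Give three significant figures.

V ≈ 2.91 V

At node B, R3 is in parallel with the load: R3‖R_L = 38.00 kΩ.
Below node A the resistance is R2 + (R3‖R_L) = 43.60 kΩ, so V_A = 9.63 × 43.60/125.6 = 3.343 V.
Then V_B = V_A × (R3‖R_L)/(R2 + R3‖R_L) = 3.343 × 38.00/43.60 = 2.91 V.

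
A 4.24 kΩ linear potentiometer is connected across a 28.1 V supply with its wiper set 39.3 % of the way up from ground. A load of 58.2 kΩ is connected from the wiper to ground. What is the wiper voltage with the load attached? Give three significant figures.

V ≈ 10.9 V

The wiper splits the pot into (1−α)R = 2.574 kΩ above and αR = 1.666 kΩ below.
Lower section ‖ load = 1.620 kΩ.
V_wiper = 28.1 × 1.620/(2.574 + 1.620) = 10.9 V.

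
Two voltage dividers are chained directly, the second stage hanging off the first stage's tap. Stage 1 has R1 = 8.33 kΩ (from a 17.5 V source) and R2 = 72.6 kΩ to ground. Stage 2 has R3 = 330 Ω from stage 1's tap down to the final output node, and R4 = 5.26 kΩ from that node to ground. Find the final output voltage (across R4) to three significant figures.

Stage 2 presents R3+R4 = 5590 Ω as a load on stage 1's tap.
Stage 1's lower leg becomes R2‖(R3+R4) = 5190 Ω, so V_mid = 17.5 × 5190/13520 = 6.718 V.
Stage 2 is itself unloaded: V_out = V_mid × R4/(R3+R4) = 6.718 × 5260/5590 = 6.32 V.

V_out ≈ 6.32 V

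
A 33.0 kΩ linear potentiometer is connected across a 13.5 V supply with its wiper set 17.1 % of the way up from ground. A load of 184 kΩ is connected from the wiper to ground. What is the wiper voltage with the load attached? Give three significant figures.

V ≈ 2.25 V

The wiper splits the pot into (1−α)R = 27.36 kΩ above and αR = 5.643 kΩ below.
Lower section ‖ load = 5.475 kΩ.
V_wiper = 13.5 × 5.475/(27.36 + 5.475) = 2.25 V.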